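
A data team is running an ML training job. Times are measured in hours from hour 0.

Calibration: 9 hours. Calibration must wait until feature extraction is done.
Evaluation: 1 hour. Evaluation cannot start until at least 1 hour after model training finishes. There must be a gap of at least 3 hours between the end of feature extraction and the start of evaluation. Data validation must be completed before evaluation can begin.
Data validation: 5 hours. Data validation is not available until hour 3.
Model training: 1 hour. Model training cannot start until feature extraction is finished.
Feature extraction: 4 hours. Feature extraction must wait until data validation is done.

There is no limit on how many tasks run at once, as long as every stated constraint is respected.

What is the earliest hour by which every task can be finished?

Data validation cannot begin until its own release at hour 3. It runs from hour 3 to 3 + 5 = hour 8.
Feature extraction waits on data validation (finishes hour 8), so it starts at hour 8 and finishes at 8 + 4 = hour 12.
Calibration waits on feature extraction (finishes hour 12), so it starts at hour 12 and finishes at 12 + 9 = hour 21.
Model training cannot begin until feature extraction (finishes hour 12). It runs from hour 12 to 12 + 1 = hour 13.
Evaluation cannot start until model training (finishes hour 13, plus 1-hour gap → hour 14); feature extraction (finishes hour 12, plus 3-hour gap → hour 15); data validation (finishes hour 8). The controlling bound is hour 15, so evaluation finishes at 15 + 1 = hour 16.
All tasks are finished once the last one completes. Finish times: Data validation at 8, Feature extraction at 12, Model training at 13, Evaluation at 16, Calibration at 21. The latest is hour 21.

21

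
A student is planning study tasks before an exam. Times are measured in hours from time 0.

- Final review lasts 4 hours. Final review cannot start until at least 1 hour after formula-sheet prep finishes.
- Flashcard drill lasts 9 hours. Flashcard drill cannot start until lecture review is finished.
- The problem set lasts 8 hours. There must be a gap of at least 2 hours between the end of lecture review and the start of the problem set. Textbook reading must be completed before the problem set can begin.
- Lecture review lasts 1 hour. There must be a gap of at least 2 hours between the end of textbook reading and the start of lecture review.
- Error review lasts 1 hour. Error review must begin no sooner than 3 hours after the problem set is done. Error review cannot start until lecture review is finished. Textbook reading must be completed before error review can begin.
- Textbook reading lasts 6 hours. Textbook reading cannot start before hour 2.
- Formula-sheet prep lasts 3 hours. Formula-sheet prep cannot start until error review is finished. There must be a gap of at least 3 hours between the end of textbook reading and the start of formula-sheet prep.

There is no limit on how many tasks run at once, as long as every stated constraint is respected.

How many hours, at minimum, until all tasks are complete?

Textbook reading cannot begin until its own release at hour 2. It runs from hour 2 to 2 + 6 = hour 8.
After textbook reading (finishes hour 8, plus 2-hour gap → hour 10), lecture review can start at hour 10 and finishes at hour 11.
Flashcard drill waits on lecture review (finishes hour 11), so it starts at hour 11 and finishes at 11 + 9 = hour 20.
The problem set cannot start until lecture review (finishes hour 11, plus 2-hour gap → hour 13); textbook reading (finishes hour 8). The controlling bound is hour 13, so the problem set finishes at 13 + 8 = hour 21.
For error review: the problem set (finishes hour 21, plus 3-hour gap → hour 24); lecture review (finishes hour 11); textbook reading (finishes hour 8). Taking the maximum gives a start of hour 24, and it finishes at 24 + 1 = hour 25.
Formula-sheet prep needs all of error review (finishes hour 25); textbook reading (finishes hour 8, plus 3-hour gap → hour 11). That puts its earliest start at hour 25; it finishes at 25 + 3 = hour 28.
Final review cannot begin until formula-sheet prep (finishes hour 28, plus 1-hour gap → hour 29). It runs from hour 29 to 29 + 4 = hour 33.
All tasks are finished once the last one completes. Finish times: Textbook reading at 8, Lecture review at 11, The problem set at 21, Flashcard drill at 20, Error review at 25, Formula-sheet prep at 28, Final review at 33. The latest is hour 33.

33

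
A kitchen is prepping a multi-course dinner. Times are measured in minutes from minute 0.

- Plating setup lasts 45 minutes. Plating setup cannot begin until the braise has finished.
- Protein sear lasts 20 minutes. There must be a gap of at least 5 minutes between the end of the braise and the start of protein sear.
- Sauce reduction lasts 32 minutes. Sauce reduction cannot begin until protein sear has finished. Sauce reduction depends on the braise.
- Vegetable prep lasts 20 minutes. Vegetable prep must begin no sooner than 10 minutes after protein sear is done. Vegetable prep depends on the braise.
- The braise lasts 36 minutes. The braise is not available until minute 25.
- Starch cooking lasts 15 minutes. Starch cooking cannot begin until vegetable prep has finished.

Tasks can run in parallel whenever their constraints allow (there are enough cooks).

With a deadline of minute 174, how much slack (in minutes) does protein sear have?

43

After its own release at minute 25, the braise can start at minute 25 and finishes at minute 61.
Protein sear cannot begin until the braise (finishes minute 61, plus 5-minute gap → minute 66). It runs from minute 66 to 66 + 20 = minute 86.

Working backward from the deadline:
Nothing follows starch cooking; the deadline of minute 174 is its only limit. It must start by 174 − 15 = minute 159.
Vegetable prep feeds into starch cooking (must start by minute 159); so vegetable prep must finish by minute 159 and therefore start by minute 139.
Sauce reduction has no dependents, so it just needs to finish by minute 174. Starting by 174 − 32 = minute 142 achieves that.
Protein sear must finish in time for vegetable prep (must start by minute 139, minus 10-minute gap → minute 129); sauce reduction (must start by minute 142). The tightest is minute 129, so protein sear must start by 129 − 20 = minute 109.
So protein sear can start as early as minute 66 and as late as minute 109, giving 109 − 66 = 43 minutes of slack.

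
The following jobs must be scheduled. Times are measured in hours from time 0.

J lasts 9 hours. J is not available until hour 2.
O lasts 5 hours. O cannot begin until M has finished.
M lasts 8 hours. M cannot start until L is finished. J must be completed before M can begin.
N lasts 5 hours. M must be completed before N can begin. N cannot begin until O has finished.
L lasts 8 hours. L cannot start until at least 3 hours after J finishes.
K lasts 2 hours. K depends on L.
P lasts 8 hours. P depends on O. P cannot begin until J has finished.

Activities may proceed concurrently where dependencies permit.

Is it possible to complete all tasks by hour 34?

J waits on its own release at hour 2, so it starts at hour 2 and finishes at 2 + 9 = hour 11.
After J (finishes hour 11, plus 3-hour gap → hour 14), L can start at hour 14 and finishes at hour 22.
For M: L (finishes hour 22); J (finishes hour 11). Taking the maximum gives a start of hour 22, and it finishes at 22 + 8 = hour 30.
O waits on M (finishes hour 30), so it starts at hour 30 and finishes at 30 + 5 = hour 35.
P cannot start until O (finishes hour 35); J (finishes hour 11). The controlling bound is hour 35, so P finishes at 35 + 8 = hour 43.
N needs all of M (finishes hour 30); O (finishes hour 35). That puts its earliest start at hour 35; it finishes at 35 + 5 = hour 40.
After L (finishes hour 22), K can start at hour 22 and finishes at hour 24.
The earliest everything can be done is hour 43, which is after the deadline of 34, so it is not possible.

No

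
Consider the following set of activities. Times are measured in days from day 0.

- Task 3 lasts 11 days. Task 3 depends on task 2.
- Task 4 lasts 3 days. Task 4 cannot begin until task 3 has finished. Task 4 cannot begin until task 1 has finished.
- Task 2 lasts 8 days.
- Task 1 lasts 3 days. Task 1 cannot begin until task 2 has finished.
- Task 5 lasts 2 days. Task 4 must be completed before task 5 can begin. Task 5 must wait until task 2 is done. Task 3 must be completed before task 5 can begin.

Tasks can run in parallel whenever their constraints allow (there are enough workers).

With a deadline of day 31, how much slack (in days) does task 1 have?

Task 2 can start immediately at day 0; it finishes at day 8.
After task 2 (finishes day 8), task 1 can start at day 8 and finishes at day 11.

Working backward from the deadline:
Task 5 has no dependents, so it just needs to finish by day 31. Starting by 31 − 2 = day 29 achieves that.
Task 4 has to be done before task 5 (must start by day 29). That means finishing by day 29, i.e. starting by 29 − 3 = day 26.
Task 1 feeds into task 4 (must start by day 26); so task 1 must finish by day 26 and therefore start by day 23.
So task 1 can start as early as day 8 and as late as day 23, giving 23 − 8 = 15 days of slack.

15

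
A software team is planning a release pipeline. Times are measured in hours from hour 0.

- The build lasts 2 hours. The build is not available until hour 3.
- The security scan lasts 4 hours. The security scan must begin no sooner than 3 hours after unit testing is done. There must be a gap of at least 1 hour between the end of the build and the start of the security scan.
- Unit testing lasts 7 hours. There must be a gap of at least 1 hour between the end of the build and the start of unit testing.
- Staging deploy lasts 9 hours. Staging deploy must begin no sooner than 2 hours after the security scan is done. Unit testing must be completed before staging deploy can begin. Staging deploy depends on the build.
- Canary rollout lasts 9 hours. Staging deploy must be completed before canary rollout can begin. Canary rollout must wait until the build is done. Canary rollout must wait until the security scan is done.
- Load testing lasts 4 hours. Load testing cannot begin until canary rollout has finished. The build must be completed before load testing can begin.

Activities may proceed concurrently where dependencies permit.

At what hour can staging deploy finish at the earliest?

31

After its own release at hour 3, the build can start at hour 3 and finishes at hour 5.
After the build (finishes hour 5, plus 1-hour gap → hour 6), unit testing can start at hour 6 and finishes at hour 13.
For the security scan: unit testing (finishes hour 13, plus 3-hour gap → hour 16); the build (finishes hour 5, plus 1-hour gap → hour 6). Taking the maximum gives a start of hour 16, and it finishes at 16 + 4 = hour 20.
For staging deploy: the security scan (finishes hour 20, plus 2-hour gap → hour 22); unit testing (finishes hour 13); the build (finishes hour 5). Taking the maximum gives a start of hour 22, and it finishes at 22 + 9 = hour 31.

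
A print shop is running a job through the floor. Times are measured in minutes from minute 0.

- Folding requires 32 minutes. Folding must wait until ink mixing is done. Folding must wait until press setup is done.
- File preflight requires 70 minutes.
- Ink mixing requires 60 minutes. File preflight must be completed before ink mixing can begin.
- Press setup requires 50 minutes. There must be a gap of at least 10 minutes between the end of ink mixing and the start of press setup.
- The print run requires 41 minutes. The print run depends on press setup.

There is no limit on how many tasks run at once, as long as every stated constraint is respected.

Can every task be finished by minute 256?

Yes

File preflight can start immediately at minute 0; it finishes at minute 70.
After file preflight (finishes minute 70), ink mixing can start at minute 70 and finishes at minute 130.
Press setup cannot begin until ink mixing (finishes minute 130, plus 10-minute gap → minute 140). It runs from minute 140 to 140 + 50 = minute 190.
Folding has to wait for ink mixing (finishes minute 130); press setup (finishes minute 190). The latest of these is minute 190, so folding runs minute 190 to 190 + 32 = minute 222.
The print run cannot begin until press setup (finishes minute 190). It runs from minute 190 to 190 + 41 = minute 231.
Every task is finished by minute 231, which is no later than the deadline of 256, so the schedule is feasible.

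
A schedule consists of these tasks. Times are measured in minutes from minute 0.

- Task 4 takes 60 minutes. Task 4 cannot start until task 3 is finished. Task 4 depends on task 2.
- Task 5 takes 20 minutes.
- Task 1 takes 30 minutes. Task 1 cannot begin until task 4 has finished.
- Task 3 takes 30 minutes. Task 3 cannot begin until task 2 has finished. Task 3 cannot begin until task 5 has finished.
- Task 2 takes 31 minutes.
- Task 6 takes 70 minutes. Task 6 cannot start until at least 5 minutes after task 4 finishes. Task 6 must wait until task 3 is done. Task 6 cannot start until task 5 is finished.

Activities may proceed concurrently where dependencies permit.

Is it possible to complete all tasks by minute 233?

Task 5 can start immediately at minute 0; it finishes at minute 20.
Task 2 can start immediately at minute 0; it finishes at minute 31.
Task 3 cannot start until task 2 (finishes minute 31); task 5 (finishes minute 20). The controlling bound is minute 31, so task 3 finishes at 31 + 30 = minute 61.
For task 4: task 3 (finishes minute 61); task 2 (finishes minute 31). Taking the maximum gives a start of minute 61, and it finishes at 61 + 60 = minute 121.
Task 6 needs all of task 4 (finishes minute 121, plus 5-minute gap → minute 126); task 3 (finishes minute 61); task 5 (finishes minute 20). That puts its earliest start at minute 126; it finishes at 126 + 70 = minute 196.
Task 1 cannot begin until task 4 (finishes minute 121). It runs from minute 121 to 121 + 30 = minute 151.
Every task is finished by minute 196, which is no later than the deadline of 233, so the schedule is feasible.

Yes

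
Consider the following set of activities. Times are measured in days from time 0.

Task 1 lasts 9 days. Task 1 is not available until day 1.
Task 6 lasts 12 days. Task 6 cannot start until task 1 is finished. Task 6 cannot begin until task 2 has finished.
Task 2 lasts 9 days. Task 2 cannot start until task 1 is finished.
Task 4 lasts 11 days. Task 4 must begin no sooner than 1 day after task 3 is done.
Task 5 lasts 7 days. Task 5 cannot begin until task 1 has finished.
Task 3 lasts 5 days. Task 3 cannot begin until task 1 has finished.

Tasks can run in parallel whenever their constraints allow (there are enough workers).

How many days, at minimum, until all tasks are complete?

Task 1 cannot begin until its own release at day 1. It runs from day 1 to 1 + 9 = day 10.
Task 5 cannot begin until task 1 (finishes day 10). It runs from day 10 to 10 + 7 = day 17.
Task 3 cannot begin until task 1 (finishes day 10). It runs from day 10 to 10 + 5 = day 15.
Task 4 cannot begin until task 3 (finishes day 15, plus 1-day gap → day 16). It runs from day 16 to 16 + 11 = day 27.
Task 2 waits on task 1 (finishes day 10), so it starts at day 10 and finishes at 10 + 9 = day 19.
Task 6 has to wait for task 1 (finishes day 10); task 2 (finishes day 19). The latest of these is day 19, so task 6 runs day 19 to 19 + 12 = day 31.
All tasks are finished once the last one completes. Finish times: Task 1 at 10, Task 2 at 19, Task 3 at 15, Task 4 at 27, Task 5 at 17, Task 6 at 31. The latest is day 31.

31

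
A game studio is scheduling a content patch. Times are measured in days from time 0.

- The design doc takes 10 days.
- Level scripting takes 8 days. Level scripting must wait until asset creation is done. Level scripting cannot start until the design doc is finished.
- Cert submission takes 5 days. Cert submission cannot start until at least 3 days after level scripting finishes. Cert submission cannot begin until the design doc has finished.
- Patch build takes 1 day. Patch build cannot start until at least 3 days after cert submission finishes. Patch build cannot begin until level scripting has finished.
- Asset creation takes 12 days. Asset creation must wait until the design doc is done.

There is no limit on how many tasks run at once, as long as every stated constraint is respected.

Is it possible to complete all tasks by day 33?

No

Nothing blocks the design doc, so it runs from day 0 to day 10.
Asset creation waits on the design doc (finishes day 10), so it starts at day 10 and finishes at 10 + 12 = day 22.
For level scripting: asset creation (finishes day 22); the design doc (finishes day 10). Taking the maximum gives a start of day 22, and it finishes at 22 + 8 = day 30.
Cert submission cannot start until level scripting (finishes day 30, plus 3-day gap → day 33); the design doc (finishes day 10). The controlling bound is day 33, so cert submission finishes at 33 + 5 = day 38.
Patch build has to wait for cert submission (finishes day 38, plus 3-day gap → day 41); level scripting (finishes day 30). The latest of these is day 41, so patch build runs day 41 to 41 + 1 = day 42.
The earliest everything can be done is day 42, which is after the deadline of 33, so it is not possible.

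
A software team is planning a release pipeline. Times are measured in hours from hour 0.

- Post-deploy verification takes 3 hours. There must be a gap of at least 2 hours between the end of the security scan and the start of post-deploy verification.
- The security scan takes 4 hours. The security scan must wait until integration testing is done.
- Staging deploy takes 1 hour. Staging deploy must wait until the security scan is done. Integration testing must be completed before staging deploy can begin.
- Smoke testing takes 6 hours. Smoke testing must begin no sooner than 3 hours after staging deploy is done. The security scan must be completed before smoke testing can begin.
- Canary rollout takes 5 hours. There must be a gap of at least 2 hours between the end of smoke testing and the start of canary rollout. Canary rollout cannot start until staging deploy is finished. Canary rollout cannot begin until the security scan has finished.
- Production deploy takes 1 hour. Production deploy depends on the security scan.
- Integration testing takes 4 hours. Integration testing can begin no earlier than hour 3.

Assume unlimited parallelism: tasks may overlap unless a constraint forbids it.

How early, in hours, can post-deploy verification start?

After its own release at hour 3, integration testing can start at hour 3 and finishes at hour 7.
The security scan cannot begin until integration testing (finishes hour 7). It runs from hour 7 to 7 + 4 = hour 11.
Post-deploy verification waits on the security scan (finishes hour 11, plus 2-hour gap → hour 13), so the earliest it can start is hour 13.

13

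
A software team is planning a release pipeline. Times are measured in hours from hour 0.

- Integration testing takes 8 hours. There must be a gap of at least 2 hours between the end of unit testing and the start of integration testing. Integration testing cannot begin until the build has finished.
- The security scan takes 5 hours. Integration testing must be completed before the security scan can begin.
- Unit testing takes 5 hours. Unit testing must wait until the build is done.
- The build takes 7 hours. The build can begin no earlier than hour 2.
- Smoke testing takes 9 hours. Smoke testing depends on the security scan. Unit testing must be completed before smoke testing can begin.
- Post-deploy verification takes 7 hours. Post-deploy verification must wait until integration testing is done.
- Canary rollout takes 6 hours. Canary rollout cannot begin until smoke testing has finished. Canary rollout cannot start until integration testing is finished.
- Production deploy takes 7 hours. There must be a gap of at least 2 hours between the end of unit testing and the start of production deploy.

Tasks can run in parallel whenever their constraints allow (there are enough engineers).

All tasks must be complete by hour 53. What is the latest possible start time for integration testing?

25

Canary rollout must finish by hour 53; it takes 6 hours, so it must start by 53 − 6 = hour 47.
Since canary rollout (must start by hour 47) depends on it, smoke testing must finish by hour 47. Backing off its 9-hour duration gives a latest start of hour 38.
The security scan feeds into smoke testing (must start by hour 38); so the security scan must finish by hour 38 and therefore start by hour 33.
Nothing follows post-deploy verification; the deadline of hour 53 is its only limit. It must start by 53 − 7 = hour 46.
For integration testing: the security scan (must start by hour 33); canary rollout (must start by hour 47); post-deploy verification (must start by hour 46). The most restrictive is hour 33; with an 8-hour duration, integration testing must start by hour 25.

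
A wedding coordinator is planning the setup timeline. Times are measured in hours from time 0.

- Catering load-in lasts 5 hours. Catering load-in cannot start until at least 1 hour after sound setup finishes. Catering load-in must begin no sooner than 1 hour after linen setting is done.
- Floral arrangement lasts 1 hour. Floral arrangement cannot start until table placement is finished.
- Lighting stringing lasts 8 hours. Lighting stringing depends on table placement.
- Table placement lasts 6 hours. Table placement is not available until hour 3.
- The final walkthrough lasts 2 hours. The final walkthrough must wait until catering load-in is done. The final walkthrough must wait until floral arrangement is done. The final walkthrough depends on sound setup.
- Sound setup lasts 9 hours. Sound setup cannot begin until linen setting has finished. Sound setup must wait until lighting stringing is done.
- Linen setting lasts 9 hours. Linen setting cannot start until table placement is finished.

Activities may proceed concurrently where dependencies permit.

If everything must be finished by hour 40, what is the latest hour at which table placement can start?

8

The final walkthrough must finish by hour 40; it takes 2 hours, so it must start by 40 − 2 = hour 38.
Catering load-in has to be done before the final walkthrough (must start by hour 38). That means finishing by hour 38, i.e. starting by 38 − 5 = hour 33.
Sound setup must finish in time for catering load-in (must start by hour 33, minus 1-hour gap → hour 32); the final walkthrough (must start by hour 38). The tightest is hour 32, so sound setup must start by 32 − 9 = hour 23.
Linen setting has several dependents: sound setup (must start by hour 23); catering load-in (must start by hour 33, minus 1-hour gap → hour 32). The earliest of those limits is hour 23, so linen setting must start by 23 − 9 = hour 14.
Floral arrangement has to be done before the final walkthrough (must start by hour 38). That means finishing by hour 38, i.e. starting by 38 − 1 = hour 37.
Lighting stringing feeds into sound setup (must start by hour 23); so lighting stringing must finish by hour 23 and therefore start by hour 15.
Table placement has several dependents: linen setting (must start by hour 14); floral arrangement (must start by hour 37); lighting stringing (must start by hour 15). The earliest of those limits is hour 14, so table placement must start by 14 − 6 = hour 8.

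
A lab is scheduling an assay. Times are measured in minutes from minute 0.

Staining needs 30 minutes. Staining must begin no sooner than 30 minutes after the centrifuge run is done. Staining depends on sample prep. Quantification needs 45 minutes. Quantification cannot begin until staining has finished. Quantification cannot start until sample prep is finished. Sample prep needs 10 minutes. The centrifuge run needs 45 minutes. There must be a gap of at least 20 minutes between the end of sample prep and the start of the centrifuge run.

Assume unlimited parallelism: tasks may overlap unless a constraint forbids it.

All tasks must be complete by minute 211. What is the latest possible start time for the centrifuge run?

61

Nothing follows quantification; the deadline of minute 211 is its only limit. It must start by 211 − 45 = minute 166.
Staining must finish before quantification (must start by minute 166). With a 30-minute duration, staining must start by 166 − 30 = minute 136.
The centrifuge run feeds into staining (must start by minute 136, minus 30-minute gap → minute 106); so the centrifuge run must finish by minute 106 and therefore start by minute 61.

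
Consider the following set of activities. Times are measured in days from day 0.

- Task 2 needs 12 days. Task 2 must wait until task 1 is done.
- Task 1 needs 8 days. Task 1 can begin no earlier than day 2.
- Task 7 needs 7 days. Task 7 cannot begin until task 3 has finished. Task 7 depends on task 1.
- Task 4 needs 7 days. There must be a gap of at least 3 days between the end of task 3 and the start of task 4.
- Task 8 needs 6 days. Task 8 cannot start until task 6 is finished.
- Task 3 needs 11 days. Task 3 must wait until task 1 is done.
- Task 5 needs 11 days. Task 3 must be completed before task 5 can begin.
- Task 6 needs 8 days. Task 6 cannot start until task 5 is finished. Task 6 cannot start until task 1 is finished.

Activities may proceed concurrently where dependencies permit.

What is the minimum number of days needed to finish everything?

46

After its own release at day 2, task 1 can start at day 2 and finishes at day 10.
After task 1 (finishes day 10), task 3 can start at day 10 and finishes at day 21.
Task 7 needs all of task 3 (finishes day 21); task 1 (finishes day 10). That puts its earliest start at day 21; it finishes at 21 + 7 = day 28.
After task 3 (finishes day 21), task 5 can start at day 21 and finishes at day 32.
Task 6 needs all of task 5 (finishes day 32); task 1 (finishes day 10). That puts its earliest start at day 32; it finishes at 32 + 8 = day 40.
After task 6 (finishes day 40), task 8 can start at day 40 and finishes at day 46.
Task 4 waits on task 3 (finishes day 21, plus 3-day gap → day 24), so it starts at day 24 and finishes at 24 + 7 = day 31.
After task 1 (finishes day 10), task 2 can start at day 10 and finishes at day 22.
All tasks are finished once the last one completes. Finish times: Task 1 at 10, Task 2 at 22, Task 3 at 21, Task 4 at 31, Task 5 at 32, Task 6 at 40, Task 7 at 28, Task 8 at 46. The latest is day 46.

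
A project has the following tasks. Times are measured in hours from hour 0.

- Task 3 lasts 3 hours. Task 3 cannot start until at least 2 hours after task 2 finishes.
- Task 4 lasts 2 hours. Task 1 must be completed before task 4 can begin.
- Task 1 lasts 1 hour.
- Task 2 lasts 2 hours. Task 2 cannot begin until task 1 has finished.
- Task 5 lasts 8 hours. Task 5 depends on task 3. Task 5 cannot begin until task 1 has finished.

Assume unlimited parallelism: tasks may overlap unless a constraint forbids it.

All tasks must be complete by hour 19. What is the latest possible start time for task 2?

4

Task 5 has no dependents, so it just needs to finish by hour 19. Starting by 19 − 8 = hour 11 achieves that.
Task 3 must finish before task 5 (must start by hour 11). With a 3-hour duration, task 3 must start by 11 − 3 = hour 8.
Task 2 must finish before task 3 (must start by hour 8, minus 2-hour gap → hour 6). With a 2-hour duration, task 2 must start by 6 − 2 = hour 4.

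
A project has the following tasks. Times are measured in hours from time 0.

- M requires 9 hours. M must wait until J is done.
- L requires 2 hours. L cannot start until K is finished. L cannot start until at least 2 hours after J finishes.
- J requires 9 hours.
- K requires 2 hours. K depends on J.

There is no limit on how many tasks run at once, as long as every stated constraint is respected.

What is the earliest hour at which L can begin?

J can start immediately at hour 0; it finishes at hour 9.
After J (finishes hour 9), K can start at hour 9 and finishes at hour 11.
L waits on K (finishes hour 11); J (finishes hour 9, plus 2-hour gap → hour 11). The latest of these is hour 11, which is the earliest L can start.

11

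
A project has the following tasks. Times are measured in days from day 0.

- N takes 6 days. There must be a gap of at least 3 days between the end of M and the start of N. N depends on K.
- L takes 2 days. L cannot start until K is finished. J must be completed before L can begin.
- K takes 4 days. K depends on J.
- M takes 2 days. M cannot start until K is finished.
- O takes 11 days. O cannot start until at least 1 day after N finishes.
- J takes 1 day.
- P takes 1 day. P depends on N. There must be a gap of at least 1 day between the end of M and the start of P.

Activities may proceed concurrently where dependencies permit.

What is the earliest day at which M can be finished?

J can start immediately at day 0; it finishes at day 1.
K cannot begin until J (finishes day 1). It runs from day 1 to 1 + 4 = day 5.
M cannot begin until K (finishes day 5). It runs from day 5 to 5 + 2 = day 7.

7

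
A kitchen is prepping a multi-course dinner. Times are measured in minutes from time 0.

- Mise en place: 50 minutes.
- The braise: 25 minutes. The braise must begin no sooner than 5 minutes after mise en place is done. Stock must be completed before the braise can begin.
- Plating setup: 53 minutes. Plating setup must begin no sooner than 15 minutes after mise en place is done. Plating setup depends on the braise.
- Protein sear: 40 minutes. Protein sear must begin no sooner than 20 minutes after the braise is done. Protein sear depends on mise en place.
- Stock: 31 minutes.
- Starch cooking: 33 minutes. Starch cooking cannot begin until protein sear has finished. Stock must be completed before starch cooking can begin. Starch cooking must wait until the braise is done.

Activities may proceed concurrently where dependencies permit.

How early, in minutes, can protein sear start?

Stock can start immediately at minute 0; it finishes at minute 31.
Nothing blocks mise en place, so it runs from minute 0 to minute 50.
For the braise: mise en place (finishes minute 50, plus 5-minute gap → minute 55); stock (finishes minute 31). Taking the maximum gives a start of minute 55, and it finishes at 55 + 25 = minute 80.
Protein sear waits on the braise (finishes minute 80, plus 20-minute gap → minute 100); mise en place (finishes minute 50). The latest of these is minute 100, which is the earliest protein sear can start.

100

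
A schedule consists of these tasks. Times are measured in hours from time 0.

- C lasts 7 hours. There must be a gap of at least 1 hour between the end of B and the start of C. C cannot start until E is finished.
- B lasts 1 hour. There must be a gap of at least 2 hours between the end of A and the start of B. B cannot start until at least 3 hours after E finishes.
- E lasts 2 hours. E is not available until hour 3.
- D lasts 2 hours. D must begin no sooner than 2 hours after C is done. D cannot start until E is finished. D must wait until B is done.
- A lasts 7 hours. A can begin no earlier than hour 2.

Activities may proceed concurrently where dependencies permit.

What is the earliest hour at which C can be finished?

E waits on its own release at hour 3, so it starts at hour 3 and finishes at 3 + 2 = hour 5.
After its own release at hour 2, A can start at hour 2 and finishes at hour 9.
For B: A (finishes hour 9, plus 2-hour gap → hour 11); E (finishes hour 5, plus 3-hour gap → hour 8). Taking the maximum gives a start of hour 11, and it finishes at 11 + 1 = hour 12.
C cannot start until B (finishes hour 12, plus 1-hour gap → hour 13); E (finishes hour 5). The controlling bound is hour 13, so C finishes at 13 + 7 = hour 20.

20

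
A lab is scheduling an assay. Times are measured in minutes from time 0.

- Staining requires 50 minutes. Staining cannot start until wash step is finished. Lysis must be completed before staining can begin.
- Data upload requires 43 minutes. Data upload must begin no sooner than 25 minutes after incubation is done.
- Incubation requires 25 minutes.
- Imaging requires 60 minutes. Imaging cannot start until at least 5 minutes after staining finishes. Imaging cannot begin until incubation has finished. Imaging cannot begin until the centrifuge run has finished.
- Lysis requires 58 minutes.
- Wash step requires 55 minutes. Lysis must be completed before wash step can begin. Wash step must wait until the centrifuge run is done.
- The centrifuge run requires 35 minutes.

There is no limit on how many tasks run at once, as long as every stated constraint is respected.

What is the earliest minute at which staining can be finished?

Nothing blocks the centrifuge run, so it runs from minute 0 to minute 35.
Lysis has no prerequisites, so it starts at minute 0 and finishes at minute 58.
Wash step needs all of lysis (finishes minute 58); the centrifuge run (finishes minute 35). That puts its earliest start at minute 58; it finishes at 58 + 55 = minute 113.
Staining has to wait for wash step (finishes minute 113); lysis (finishes minute 58). The latest of these is minute 113, so staining runs minute 113 to 113 + 50 = minute 163.

163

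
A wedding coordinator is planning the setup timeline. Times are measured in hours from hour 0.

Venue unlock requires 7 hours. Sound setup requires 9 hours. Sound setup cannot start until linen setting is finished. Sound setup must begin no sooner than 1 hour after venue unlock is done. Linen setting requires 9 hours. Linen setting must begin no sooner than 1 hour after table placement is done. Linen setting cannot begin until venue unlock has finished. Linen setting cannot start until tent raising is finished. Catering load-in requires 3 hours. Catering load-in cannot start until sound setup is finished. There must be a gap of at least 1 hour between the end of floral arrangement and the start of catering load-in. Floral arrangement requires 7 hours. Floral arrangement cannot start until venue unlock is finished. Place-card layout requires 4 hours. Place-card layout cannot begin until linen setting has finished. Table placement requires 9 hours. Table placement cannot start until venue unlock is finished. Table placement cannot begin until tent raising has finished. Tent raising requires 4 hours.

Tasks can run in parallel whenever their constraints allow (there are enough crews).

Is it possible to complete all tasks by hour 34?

Tent raising can start immediately at hour 0; it finishes at hour 4.
Venue unlock has no prerequisites, so it starts at hour 0 and finishes at hour 7.
After venue unlock (finishes hour 7), floral arrangement can start at hour 7 and finishes at hour 14.
Table placement has to wait for venue unlock (finishes hour 7); tent raising (finishes hour 4). The latest of these is hour 7, so table placement runs hour 7 to 7 + 9 = hour 16.
Linen setting cannot start until table placement (finishes hour 16, plus 1-hour gap → hour 17); venue unlock (finishes hour 7); tent raising (finishes hour 4). The controlling bound is hour 17, so linen setting finishes at 17 + 9 = hour 26.
Place-card layout cannot begin until linen setting (finishes hour 26). It runs from hour 26 to 26 + 4 = hour 30.
Sound setup needs all of linen setting (finishes hour 26); venue unlock (finishes hour 7, plus 1-hour gap → hour 8). That puts its earliest start at hour 26; it finishes at 26 + 9 = hour 35.
Catering load-in needs all of sound setup (finishes hour 35); floral arrangement (finishes hour 14, plus 1-hour gap → hour 15). That puts its earliest start at hour 35; it finishes at 35 + 3 = hour 38.
The earliest everything can be done is hour 38, which is after the deadline of 34, so it is not possible.

No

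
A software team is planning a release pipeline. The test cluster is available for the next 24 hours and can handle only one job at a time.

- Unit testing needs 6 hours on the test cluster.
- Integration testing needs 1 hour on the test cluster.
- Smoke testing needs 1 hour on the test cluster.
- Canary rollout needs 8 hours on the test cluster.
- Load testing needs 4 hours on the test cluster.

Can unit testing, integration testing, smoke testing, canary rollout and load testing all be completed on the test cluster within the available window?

Running back to back, the jobs need 6 + 1 + 1 + 8 + 4 = 20 hours on the test cluster.
Since 20 ≤ 24, they fit within the window.

Yes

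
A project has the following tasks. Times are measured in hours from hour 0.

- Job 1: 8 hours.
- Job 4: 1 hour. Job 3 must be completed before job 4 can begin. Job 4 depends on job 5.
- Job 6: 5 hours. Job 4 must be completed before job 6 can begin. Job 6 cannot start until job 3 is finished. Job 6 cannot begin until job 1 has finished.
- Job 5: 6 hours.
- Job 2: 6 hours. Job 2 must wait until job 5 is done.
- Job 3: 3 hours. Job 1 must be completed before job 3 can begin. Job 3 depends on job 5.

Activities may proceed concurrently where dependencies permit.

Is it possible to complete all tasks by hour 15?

No

Job 5 has no prerequisites, so it starts at hour 0 and finishes at hour 6.
After job 5 (finishes hour 6), job 2 can start at hour 6 and finishes at hour 12.
Nothing blocks job 1, so it runs from hour 0 to hour 8.
Job 3 has to wait for job 1 (finishes hour 8); job 5 (finishes hour 6). The latest of these is hour 8, so job 3 runs hour 8 to 8 + 3 = hour 11.
Job 4 cannot start until job 3 (finishes hour 11); job 5 (finishes hour 6). The controlling bound is hour 11, so job 4 finishes at 11 + 1 = hour 12.
Job 6 has to wait for job 4 (finishes hour 12); job 3 (finishes hour 11); job 1 (finishes hour 8). The latest of these is hour 12, so job 6 runs hour 12 to 12 + 5 = hour 17.
The earliest everything can be done is hour 17, which is after the deadline of 15, so it is not possible.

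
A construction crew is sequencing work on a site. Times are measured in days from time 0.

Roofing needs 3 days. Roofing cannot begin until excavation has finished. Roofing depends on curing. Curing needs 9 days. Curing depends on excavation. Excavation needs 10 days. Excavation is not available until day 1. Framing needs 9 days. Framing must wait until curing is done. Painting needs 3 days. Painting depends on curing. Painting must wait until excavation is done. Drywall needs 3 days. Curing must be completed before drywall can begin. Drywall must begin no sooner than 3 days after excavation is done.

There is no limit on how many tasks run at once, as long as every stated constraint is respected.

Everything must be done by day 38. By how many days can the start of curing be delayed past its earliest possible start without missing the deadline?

After its own release at day 1, excavation can start at day 1 and finishes at day 11.
Curing cannot begin until excavation (finishes day 11). It runs from day 11 to 11 + 9 = day 20.

Working backward from the deadline:
Framing must finish by day 38; it takes 9 days, so it must start by 38 − 9 = day 29.
To finish by day 38, roofing (duration 3) must start no later than day 35.
Drywall must finish by day 38; it takes 3 days, so it must start by 38 − 3 = day 35.
Painting has no dependents, so it just needs to finish by day 38. Starting by 38 − 3 = day 35 achieves that.
Curing has several dependents: framing (must start by day 29); roofing (must start by day 35); drywall (must start by day 35); painting (must start by day 35). The earliest of those limits is day 29, so curing must start by 29 − 9 = day 20.
So curing can start as early as day 11 and as late as day 20, giving 20 − 11 = 9 days of slack.

9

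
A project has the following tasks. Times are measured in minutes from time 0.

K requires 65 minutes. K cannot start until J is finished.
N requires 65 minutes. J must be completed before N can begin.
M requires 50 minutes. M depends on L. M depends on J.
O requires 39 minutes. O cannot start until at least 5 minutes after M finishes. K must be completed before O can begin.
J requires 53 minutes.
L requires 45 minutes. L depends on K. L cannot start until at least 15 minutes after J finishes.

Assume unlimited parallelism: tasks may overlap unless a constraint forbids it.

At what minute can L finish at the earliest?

163

Nothing blocks J, so it runs from minute 0 to minute 53.
K waits on J (finishes minute 53), so it starts at minute 53 and finishes at 53 + 65 = minute 118.
L cannot start until K (finishes minute 118); J (finishes minute 53, plus 15-minute gap → minute 68). The controlling bound is minute 118, so L finishes at 118 + 45 = minute 163.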